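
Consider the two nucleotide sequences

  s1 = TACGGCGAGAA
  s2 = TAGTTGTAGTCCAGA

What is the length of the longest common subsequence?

Pick T [1,1]; then A [2,2]; then G [4,6]; then G [5,9]; then C [6,12]; then A [8,13]; then G [9,14]; then A [11,15]; all 8 bases appear in both, in order. Since dp[11][15] = 8, nothing longer is possible.

8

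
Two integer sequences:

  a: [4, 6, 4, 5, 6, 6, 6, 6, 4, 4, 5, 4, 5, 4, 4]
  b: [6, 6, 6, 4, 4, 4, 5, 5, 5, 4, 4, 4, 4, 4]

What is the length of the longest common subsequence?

One common subsequence of length 9: 6 at a[2]=b[1] → 6 at a[5]=b[2] → 6 at a[6]=b[3] → 4 at a[9]=b[5] → 4 at a[10]=b[6] → 5 at a[11]=b[9] → 4 at a[12]=b[12] → 4 at a[14]=b[13] → 4 at a[15]=b[14]. dp[15][14] = 9 confirms this is the maximum.

9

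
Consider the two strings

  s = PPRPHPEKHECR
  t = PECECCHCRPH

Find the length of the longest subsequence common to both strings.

Taking P [1,1]; then E [7,4]; then H [9,7]; then C [11,8]; then R [12,9] gives a common subsequence of length 5, and the DP table's final entry dp[12][11] is also 5, so no common subsequence is longer.

5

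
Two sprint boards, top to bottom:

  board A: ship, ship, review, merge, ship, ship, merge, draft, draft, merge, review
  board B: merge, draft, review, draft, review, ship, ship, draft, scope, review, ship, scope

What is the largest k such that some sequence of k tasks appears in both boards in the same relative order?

5

Pick review at board A[3]=board B[5]; then ship at board A[5]=board B[6]; then ship at board A[6]=board B[7]; then draft at board A[8]=board B[8]; then review at board A[11]=board B[10]; all 5 tasks appear in both, in order. Since dp[11][12] = 5, nothing longer is possible.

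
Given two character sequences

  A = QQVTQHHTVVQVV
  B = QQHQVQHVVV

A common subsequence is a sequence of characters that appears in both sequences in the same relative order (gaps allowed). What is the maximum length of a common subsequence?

8

Let dp[i][j] be the LCS length of the first i characters of A and the first j characters of B. dp[i][j] = dp[i-1][j-1]+1 when the i-th and j-th characters match, else max(dp[i-1][j], dp[i][j-1]).
    ·  Q  Q  H  Q  V  Q  H  V  V  V
 ·  0  0  0  0  0  0  0  0  0  0  0
 Q  0  1  1  1  1  1  1  1  1  1  1
 Q  0  1  2  2  2  2  2  2  2  2  2
 V  0  1  2  2  2  3  3  3  3  3  3
 T  0  1  2  2  2  3  3  3  3  3  3
 Q  0  1  2  2  3  3  4  4  4  4  4
 H  0  1  2  3  3  3  4  5  5  5  5
 H  0  1  2  3  3  3  4  5  5  5  5
 T  0  1  2  3  3  3  4  5  5  5  5
 V  0  1  2  3  3  4  4  5  6  6  6
 V  0  1  2  3  3  4  4  5  6  7  7
 Q  0  1  2  3  4  4  5  5  6  7  7
 V  0  1  2  3  4  5  5  5  6  7  8
 V  0  1  2  3  4  5  5  5  6  7  8
dp[13][10] = 8. One LCS (by backtracking along matches): QQVQHVVV.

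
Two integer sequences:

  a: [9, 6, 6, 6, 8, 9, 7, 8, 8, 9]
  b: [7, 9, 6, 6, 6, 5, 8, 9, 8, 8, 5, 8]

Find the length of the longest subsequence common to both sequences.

8

Let dp[i][j] be the LCS length of the first i values of a and the first j values of b. dp[i][j] = dp[i-1][j-1]+1 when the i-th and j-th values match, else max(dp[i-1][j], dp[i][j-1]).
    ·  7  9  6  6  6  5  8  9  8  8  5  8
 ·  0  0  0  0  0  0  0  0  0  0  0  0  0
 9  0  0  1  1  1  1  1  1  1  1  1  1  1
 6  0  0  1  2  2  2  2  2  2  2  2  2  2
 6  0  0  1  2  3  3  3  3  3  3  3  3  3
 6  0  0  1  2  3  4  4  4  4  4  4  4  4
 8  0  0  1  2  3  4  4  5  5  5  5  5  5
 9  0  0  1  2  3  4  4  5  6  6  6  6  6
 7  0  1  1  2  3  4  4  5  6  6  6  6  6
 8  0  1  1  2  3  4  4  5  6  7  7  7  7
 8  0  1  1  2  3  4  4  5  6  7  8  8  8
 9  0  1  2  2  3  4  4  5  6  7  8  8  8
dp[10][12] = 8. One LCS (by backtracking along matches): 9, 6, 6, 6, 8, 9, 8, 8.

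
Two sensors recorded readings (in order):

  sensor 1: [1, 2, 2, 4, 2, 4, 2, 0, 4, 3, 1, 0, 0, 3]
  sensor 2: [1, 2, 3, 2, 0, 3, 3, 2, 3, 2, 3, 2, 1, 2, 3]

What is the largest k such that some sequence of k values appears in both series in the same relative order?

8

Match 1 [1,1] → 2 [2,2] → 2 [3,4] → 2 [5,8] → 2 [7,10] → 3 [10,11] → 1 [11,13] → 3 [14,15] — 8 values in the same relative order in both. dp[14][15] = 8 confirms this is the maximum.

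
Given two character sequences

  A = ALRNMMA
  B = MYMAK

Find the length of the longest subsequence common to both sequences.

3

Let dp[i][j] be the LCS length of the first i characters of A and the first j characters of B. dp[i][j] = dp[i-1][j-1]+1 when the i-th and j-th characters match, else max(dp[i-1][j], dp[i][j-1]).
    ·  M  Y  M  A  K
 ·  0  0  0  0  0  0
 A  0  0  0  0  1  1
 L  0  0  0  0  1  1
 R  0  0  0  0  1  1
 N  0  0  0  0  1  1
 M  0  1  1  1  1  1
 M  0  1  1  2  2  2
 A  0  1  1  2  3  3
dp[7][5] = 3. One LCS (by backtracking along matches): MMA.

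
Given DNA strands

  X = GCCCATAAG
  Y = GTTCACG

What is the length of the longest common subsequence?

One common subsequence of length 4: G (X #1, Y #1), then C (X #2, Y #4), then C (X #4, Y #6), then G (X #9, Y #7). Since dp[9][7] = 4, nothing longer is possible.

4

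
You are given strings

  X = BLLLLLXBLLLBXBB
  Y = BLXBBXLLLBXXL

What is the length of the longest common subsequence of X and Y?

Match B [1,1], then L [6,2], then X [7,3], then B [8,5], then L [9,7], then L [10,8], then L [11,9], then B [12,10], then X [13,12] — 9 characters in the same relative order in both. dp[15][13] = 9 confirms this is the maximum.

9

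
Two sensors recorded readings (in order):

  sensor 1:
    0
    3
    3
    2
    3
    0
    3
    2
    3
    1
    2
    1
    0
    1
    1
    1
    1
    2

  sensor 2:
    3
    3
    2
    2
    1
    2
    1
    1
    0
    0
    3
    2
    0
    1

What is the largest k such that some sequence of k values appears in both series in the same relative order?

9

Taking 3 at sensor 1[2]=sensor 2[1]; then 3 at sensor 1[3]=sensor 2[2]; then 2 at sensor 1[4]=sensor 2[3]; then 2 at sensor 1[8]=sensor 2[4]; then 1 at sensor 1[10]=sensor 2[5]; then 2 at sensor 1[11]=sensor 2[6]; then 1 at sensor 1[12]=sensor 2[8]; then 0 at sensor 1[13]=sensor 2[13]; then 1 at sensor 1[17]=sensor 2[14] gives a common subsequence of length 9. The LCS DP gives dp[18][14] = 9, so this is optimal.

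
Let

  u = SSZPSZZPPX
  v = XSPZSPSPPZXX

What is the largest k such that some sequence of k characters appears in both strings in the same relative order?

7

Let dp[i][j] be the LCS length of the first i characters of u and the first j characters of v. dp[i][j] = dp[i-1][j-1]+1 when the i-th and j-th characters match, else max(dp[i-1][j], dp[i][j-1]).
    ·  X  S  P  Z  S  P  S  P  P  Z  X  X
 ·  0  0  0  0  0  0  0  0  0  0  0  0  0
 S  0  0  1  1  1  1  1  1  1  1  1  1  1
 S  0  0  1  1  1  2  2  2  2  2  2  2  2
 Z  0  0  1  1  2  2  2  2  2  2  3  3  3
 P  0  0  1  2  2  2  3  3  3  3  3  3  3
 S  0  0  1  2  2  3  3  4  4  4  4  4  4
 Z  0  0  1  2  3  3  3  4  4  4  5  5  5
 Z  0  0  1  2  3  3  3  4  4  4  5  5  5
 P  0  0  1  2  3  3  4  4  5  5  5  5  5
 P  0  0  1  2  3  3  4  4  5  6  6  6  6
 X  0  1  1  2  3  3  4  4  5  6  6  7  7
dp[10][12] = 7. One LCS (by backtracking along matches): SSPSPPX.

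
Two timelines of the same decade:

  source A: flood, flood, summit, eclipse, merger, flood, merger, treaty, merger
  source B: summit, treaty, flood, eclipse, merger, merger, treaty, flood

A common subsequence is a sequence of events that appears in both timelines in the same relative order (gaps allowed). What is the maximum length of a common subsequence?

5

Match flood [2,3]; then eclipse [4,4]; then merger [5,5]; then merger [7,6]; then treaty [8,7] — 5 events in the same relative order in both, and the DP table's final entry dp[9][8] is also 5, so no common subsequence is longer.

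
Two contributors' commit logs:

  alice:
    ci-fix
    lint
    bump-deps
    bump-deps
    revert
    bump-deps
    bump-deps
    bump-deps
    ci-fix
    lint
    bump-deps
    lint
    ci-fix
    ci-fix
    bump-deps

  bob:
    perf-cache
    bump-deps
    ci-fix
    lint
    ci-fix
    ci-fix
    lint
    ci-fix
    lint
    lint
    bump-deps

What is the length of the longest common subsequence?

Taking ci-fix (alice #1, bob #6) → lint (alice #2, bob #7) → ci-fix (alice #9, bob #8) → lint (alice #10, bob #9) → lint (alice #12, bob #10) → bump-deps (alice #15, bob #11) gives a common subsequence of length 6, and the DP table's final entry dp[15][11] is also 6, so no common subsequence is longer.

6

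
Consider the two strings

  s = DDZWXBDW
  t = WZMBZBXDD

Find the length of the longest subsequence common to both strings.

3

Taking Z [3,5], then X [5,7], then D [7,9] gives a common subsequence of length 3. Since dp[8][9] = 3, nothing longer is possible.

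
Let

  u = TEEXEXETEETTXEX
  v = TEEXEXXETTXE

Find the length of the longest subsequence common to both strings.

Match T at u[1]=v[1], E at u[2]=v[2], E at u[3]=v[3], X at u[4]=v[4], E at u[5]=v[5], X at u[6]=v[7], E at u[10]=v[8], T at u[11]=v[9], T at u[12]=v[10], X at u[13]=v[11], E at u[14]=v[12] — 11 characters in the same relative order in both. dp[15][12] = 11 confirms this is the maximum.

11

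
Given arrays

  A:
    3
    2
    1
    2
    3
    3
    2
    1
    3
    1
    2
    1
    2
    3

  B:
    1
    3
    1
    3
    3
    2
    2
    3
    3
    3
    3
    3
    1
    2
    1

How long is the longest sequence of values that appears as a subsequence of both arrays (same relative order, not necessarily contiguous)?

Pick 3 at A[1]=B[5], then 2 at A[2]=B[6], then 2 at A[4]=B[7], then 3 at A[5]=B[10], then 3 at A[6]=B[11], then 3 at A[9]=B[12], then 1 at A[10]=B[13], then 2 at A[11]=B[14], then 1 at A[12]=B[15]; all 9 values appear in both, in order. Since dp[14][15] = 9, nothing longer is possible.

9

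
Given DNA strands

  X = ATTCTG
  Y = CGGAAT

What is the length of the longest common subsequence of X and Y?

2

Let dp[i][j] be the LCS length of the first i bases of X and the first j bases of Y. dp[i][j] = dp[i-1][j-1]+1 when the i-th and j-th bases match, else max(dp[i-1][j], dp[i][j-1]).
    ·  C  G  G  A  A  T
 ·  0  0  0  0  0  0  0
 A  0  0  0  0  1  1  1
 T  0  0  0  0  1  1  2
 T  0  0  0  0  1  1  2
 C  0  1  1  1  1  1  2
 T  0  1  1  1  1  1  2
 G  0  1  2  2  2  2  2
dp[6][6] = 2. One LCS (by backtracking along matches): AT.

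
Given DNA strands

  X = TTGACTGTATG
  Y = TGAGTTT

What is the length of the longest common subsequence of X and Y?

Let dp[i][j] be the LCS length of the first i bases of X and the first j bases of Y. dp[i][j] = dp[i-1][j-1]+1 when the i-th and j-th bases match, else max(dp[i-1][j], dp[i][j-1]).
    ·  T  G  A  G  T  T  T
 ·  0  0  0  0  0  0  0  0
 T  0  1  1  1  1  1  1  1
 T  0  1  1  1  1  2  2  2
 G  0  1  2  2  2  2  2  2
 A  0  1  2  3  3  3  3  3
 C  0  1  2  3  3  3  3  3
 T  0  1  2  3  3  4  4  4
 G  0  1  2  3  4  4  4  4
 T  0  1  2  3  4  5  5  5
 A  0  1  2  3  4  5  5  5
 T  0  1  2  3  4  5  6  6
 G  0  1  2  3  4  5  6  6
dp[11][7] = 6. One LCS (by backtracking along matches): TGATTT.

6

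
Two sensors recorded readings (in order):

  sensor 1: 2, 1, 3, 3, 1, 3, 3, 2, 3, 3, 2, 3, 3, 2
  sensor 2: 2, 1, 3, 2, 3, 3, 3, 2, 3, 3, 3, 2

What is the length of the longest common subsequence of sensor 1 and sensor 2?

Taking 2 (sensor 1 #1, sensor 2 #1); then 1 (sensor 1 #2, sensor 2 #2); then 3 (sensor 1 #3, sensor 2 #3); then 3 (sensor 1 #4, sensor 2 #5); then 3 (sensor 1 #6, sensor 2 #6); then 3 (sensor 1 #7, sensor 2 #7); then 2 (sensor 1 #8, sensor 2 #8); then 3 (sensor 1 #10, sensor 2 #9); then 3 (sensor 1 #12, sensor 2 #10); then 3 (sensor 1 #13, sensor 2 #11); then 2 (sensor 1 #14, sensor 2 #12) gives a common subsequence of length 11, and the DP table's final entry dp[14][12] is also 11, so no common subsequence is longer.

11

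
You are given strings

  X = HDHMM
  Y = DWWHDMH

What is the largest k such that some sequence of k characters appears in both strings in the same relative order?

Match H at X[1]=Y[4], then D at X[2]=Y[5], then H at X[3]=Y[7] — 3 characters in the same relative order in both. dp[5][7] = 3 confirms this is the maximum.

3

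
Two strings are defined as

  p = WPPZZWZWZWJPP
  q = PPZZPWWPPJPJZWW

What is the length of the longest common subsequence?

Match P at p[2]=q[1], P at p[3]=q[2], Z at p[4]=q[3], Z at p[5]=q[4], W at p[6]=q[7], Z at p[7]=q[13], W at p[8]=q[14], W at p[10]=q[15] — 8 characters in the same relative order in both. dp[13][15] = 8 confirms this is the maximum.

8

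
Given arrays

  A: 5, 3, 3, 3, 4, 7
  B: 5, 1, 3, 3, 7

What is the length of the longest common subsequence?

Let dp[i][j] be the LCS length of the first i values of A and the first j values of B. dp[i][j] = dp[i-1][j-1]+1 when the i-th and j-th values match, else max(dp[i-1][j], dp[i][j-1]).
    ·  5  1  3  3  7
 ·  0  0  0  0  0  0
 5  0  1  1  1  1  1
 3  0  1  1  2  2  2
 3  0  1  1  2  3  3
 3  0  1  1  2  3  3
 4  0  1  1  2  3  3
 7  0  1  1  2  3  4
dp[6][5] = 4. One LCS (by backtracking along matches): 5, 3, 3, 7.

4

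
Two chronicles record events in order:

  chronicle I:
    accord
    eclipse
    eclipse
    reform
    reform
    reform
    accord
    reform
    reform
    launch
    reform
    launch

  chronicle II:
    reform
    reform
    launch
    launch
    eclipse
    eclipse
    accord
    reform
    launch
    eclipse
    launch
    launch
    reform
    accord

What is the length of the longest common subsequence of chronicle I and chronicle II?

Taking eclipse at chronicle I[2]=chronicle II[5]; then eclipse at chronicle I[3]=chronicle II[6]; then accord at chronicle I[7]=chronicle II[7]; then reform at chronicle I[8]=chronicle II[8]; then launch at chronicle I[10]=chronicle II[12]; then reform at chronicle I[11]=chronicle II[13] gives a common subsequence of length 6, and the DP table's final entry dp[12][14] is also 6, so no common subsequence is longer.

6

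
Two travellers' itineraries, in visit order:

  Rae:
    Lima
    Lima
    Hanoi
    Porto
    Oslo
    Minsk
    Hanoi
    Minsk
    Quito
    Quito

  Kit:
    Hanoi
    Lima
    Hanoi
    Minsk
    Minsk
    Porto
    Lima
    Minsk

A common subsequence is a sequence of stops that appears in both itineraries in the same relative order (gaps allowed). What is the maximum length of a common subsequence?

Taking Lima at Rae[2]=Kit[2], then Hanoi at Rae[3]=Kit[3], then Porto at Rae[4]=Kit[6], then Minsk at Rae[8]=Kit[8] gives a common subsequence of length 4, and the DP table's final entry dp[10][8] is also 4, so no common subsequence is longer.

4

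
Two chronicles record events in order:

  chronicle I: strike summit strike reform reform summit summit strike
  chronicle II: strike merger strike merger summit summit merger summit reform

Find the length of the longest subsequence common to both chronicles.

One common subsequence of length 4: strike (chronicle I #1, chronicle II #3); then summit (chronicle I #2, chronicle II #5); then summit (chronicle I #6, chronicle II #6); then summit (chronicle I #7, chronicle II #8). The LCS DP gives dp[8][9] = 4, so this is optimal.

4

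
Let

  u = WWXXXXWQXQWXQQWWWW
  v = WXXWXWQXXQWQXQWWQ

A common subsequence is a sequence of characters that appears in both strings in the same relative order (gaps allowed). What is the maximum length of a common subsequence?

13

Taking W [2,1], X [3,2], X [4,3], X [6,5], W [7,6], Q [8,7], X [9,9], Q [10,10], W [11,11], X [12,13], Q [14,14], W [15,15], W [16,16] gives a common subsequence of length 13. dp[18][17] = 13 confirms this is the maximum.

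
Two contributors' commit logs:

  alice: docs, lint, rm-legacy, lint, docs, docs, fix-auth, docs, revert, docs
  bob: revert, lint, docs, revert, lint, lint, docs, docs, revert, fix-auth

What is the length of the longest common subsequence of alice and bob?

Match docs [1,3] → lint [2,5] → lint [4,6] → docs [5,7] → docs [6,8] → fix-auth [7,10] — 6 commits in the same relative order in both, and the DP table's final entry dp[10][10] is also 6, so no common subsequence is longer.

6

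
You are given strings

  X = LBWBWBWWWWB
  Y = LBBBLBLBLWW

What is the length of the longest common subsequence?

6

Let dp[i][j] be the LCS length of the first i characters of X and the first j characters of Y. dp[i][j] = dp[i-1][j-1]+1 when the i-th and j-th characters match, else max(dp[i-1][j], dp[i][j-1]).
    ·  L  B  B  B  L  B  L  B  L  W  W
 ·  0  0  0  0  0  0  0  0  0  0  0  0
 L  0  1  1  1  1  1  1  1  1  1  1  1
 B  0  1  2  2  2  2  2  2  2  2  2  2
 W  0  1  2  2  2  2  2  2  2  2  3  3
 B  0  1  2  3  3  3  3  3  3  3  3  3
 W  0  1  2  3  3  3  3  3  3  3  4  4
 B  0  1  2  3  4  4  4  4  4  4  4  4
 W  0  1  2  3  4  4  4  4  4  4  5  5
 W  0  1  2  3  4  4  4  4  4  4  5  6
 W  0  1  2  3  4  4  4  4  4  4  5  6
 W  0  1  2  3  4  4  4  4  4  4  5  6
 B  0  1  2  3  4  4  5  5  5  5  5  6
dp[11][11] = 6. One LCS (by backtracking along matches): LBBBWW.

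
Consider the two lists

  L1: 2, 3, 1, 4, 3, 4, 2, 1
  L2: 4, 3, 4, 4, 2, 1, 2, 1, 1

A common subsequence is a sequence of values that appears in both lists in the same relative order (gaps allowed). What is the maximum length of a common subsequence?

Let dp[i][j] be the LCS length of the first i values of L1 and the first j values of L2. dp[i][j] = dp[i-1][j-1]+1 when the i-th and j-th values match, else max(dp[i-1][j], dp[i][j-1]).
    ·  4  3  4  4  2  1  2  1  1
 ·  0  0  0  0  0  0  0  0  0  0
 2  0  0  0  0  0  1  1  1  1  1
 3  0  0  1  1  1  1  1  1  1  1
 1  0  0  1  1  1  1  2  2  2  2
 4  0  1  1  2  2  2  2  2  2  2
 3  0  1  2  2  2  2  2  2  2  2
 4  0  1  2  3  3  3  3  3  3  3
 2  0  1  2  3  3  4  4  4  4  4
 1  0  1  2  3  3  4  5  5  5  5
dp[8][9] = 5. One LCS (by backtracking along matches): 3, 4, 4, 2, 1.

5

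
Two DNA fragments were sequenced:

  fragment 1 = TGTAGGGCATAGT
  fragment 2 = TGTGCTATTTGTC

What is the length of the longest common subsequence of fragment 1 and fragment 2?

One common subsequence of length 9: T at fragment 1[1]=fragment 2[1], G at fragment 1[2]=fragment 2[2], T at fragment 1[3]=fragment 2[3], G at fragment 1[7]=fragment 2[4], C at fragment 1[8]=fragment 2[5], A at fragment 1[9]=fragment 2[7], T at fragment 1[10]=fragment 2[10], G at fragment 1[12]=fragment 2[11], T at fragment 1[13]=fragment 2[12]. The LCS DP gives dp[13][13] = 9, so this is optimal.

9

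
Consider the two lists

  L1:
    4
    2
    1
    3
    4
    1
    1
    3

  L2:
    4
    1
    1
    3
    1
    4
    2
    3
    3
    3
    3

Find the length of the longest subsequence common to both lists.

5

Pick 4 (L1 #1, L2 #1); then 1 (L1 #3, L2 #3); then 3 (L1 #4, L2 #4); then 4 (L1 #5, L2 #6); then 3 (L1 #8, L2 #11); all 5 values appear in both, in order. The LCS DP gives dp[8][11] = 5, so this is optimal.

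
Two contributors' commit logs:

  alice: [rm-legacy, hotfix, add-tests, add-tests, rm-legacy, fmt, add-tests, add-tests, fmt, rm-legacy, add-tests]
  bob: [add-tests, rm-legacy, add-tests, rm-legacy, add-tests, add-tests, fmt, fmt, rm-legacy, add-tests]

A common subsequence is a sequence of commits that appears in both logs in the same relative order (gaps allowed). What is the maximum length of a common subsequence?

8

Taking rm-legacy (alice #1, bob #2), add-tests (alice #4, bob #3), rm-legacy (alice #5, bob #4), add-tests (alice #7, bob #5), add-tests (alice #8, bob #6), fmt (alice #9, bob #8), rm-legacy (alice #10, bob #9), add-tests (alice #11, bob #10) gives a common subsequence of length 8. Since dp[11][10] = 8, nothing longer is possible.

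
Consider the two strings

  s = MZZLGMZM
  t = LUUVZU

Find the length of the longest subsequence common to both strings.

One common subsequence of length 2: L at s[4]=t[1], then Z at s[7]=t[5]. Since dp[8][6] = 2, nothing longer is possible.

2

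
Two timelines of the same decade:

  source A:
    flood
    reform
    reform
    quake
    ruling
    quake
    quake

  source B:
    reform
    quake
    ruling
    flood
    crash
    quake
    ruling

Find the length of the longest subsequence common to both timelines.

4

Match reform [3,1], then quake [4,2], then ruling [5,3], then quake [6,6] — 4 events in the same relative order in both. dp[7][7] = 4 confirms this is the maximum.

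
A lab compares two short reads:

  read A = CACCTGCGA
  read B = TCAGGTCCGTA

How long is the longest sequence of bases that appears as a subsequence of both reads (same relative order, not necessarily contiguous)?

6

Let dp[i][j] be the LCS length of the first i bases of read A and the first j bases of read B. dp[i][j] = dp[i-1][j-1]+1 when the i-th and j-th bases match, else max(dp[i-1][j], dp[i][j-1]).
    ·  T  C  A  G  G  T  C  C  G  T  A
 ·  0  0  0  0  0  0  0  0  0  0  0  0
 C  0  0  1  1  1  1  1  1  1  1  1  1
 A  0  0  1  2  2  2  2  2  2  2  2  2
 C  0  0  1  2  2  2  2  3  3  3  3  3
 C  0  0  1  2  2  2  2  3  4  4  4  4
 T  0  1  1  2  2  2  3  3  4  4  5  5
 G  0  1  1  2  3  3  3  3  4  5  5  5
 C  0  1  2  2  3  3  3  4  4  5  5  5
 G  0  1  2  2  3  4  4  4  4  5  5  5
 A  0  1  2  3  3  4  4  4  4  5  5  6
dp[9][11] = 6. One LCS (by backtracking along matches): CACCTA.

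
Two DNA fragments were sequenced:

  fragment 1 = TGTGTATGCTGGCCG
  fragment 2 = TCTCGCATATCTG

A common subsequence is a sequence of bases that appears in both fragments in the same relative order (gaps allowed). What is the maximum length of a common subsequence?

Pick T [1,1] → T [3,3] → G [4,5] → T [5,8] → A [6,9] → T [7,10] → C [9,11] → T [10,12] → G [15,13]; all 9 bases appear in both, in order. Since dp[15][13] = 9, nothing longer is possible.

9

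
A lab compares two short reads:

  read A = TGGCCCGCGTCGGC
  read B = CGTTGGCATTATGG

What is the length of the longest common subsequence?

Taking T at read A[1]=read B[4], G at read A[2]=read B[5], G at read A[3]=read B[6], C at read A[4]=read B[7], T at read A[10]=read B[12], G at read A[12]=read B[13], G at read A[13]=read B[14] gives a common subsequence of length 7. Since dp[14][14] = 7, nothing longer is possible.

7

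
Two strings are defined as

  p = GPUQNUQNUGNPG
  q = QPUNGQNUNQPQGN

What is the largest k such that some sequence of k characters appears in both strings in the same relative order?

Taking P (p #2, q #2); then U (p #3, q #3); then N (p #5, q #4); then Q (p #7, q #6); then N (p #8, q #7); then U (p #9, q #8); then N (p #11, q #9); then P (p #12, q #11); then G (p #13, q #13) gives a common subsequence of length 9. dp[13][14] = 9 confirms this is the maximum.

9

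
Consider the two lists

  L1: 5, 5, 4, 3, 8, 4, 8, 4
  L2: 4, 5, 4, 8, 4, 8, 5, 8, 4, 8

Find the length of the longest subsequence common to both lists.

Let dp[i][j] be the LCS length of the first i values of L1 and the first j values of L2. dp[i][j] = dp[i-1][j-1]+1 when the i-th and j-th values match, else max(dp[i-1][j], dp[i][j-1]).
    ·  4  5  4  8  4  8  5  8  4  8
 ·  0  0  0  0  0  0  0  0  0  0  0
 5  0  0  1  1  1  1  1  1  1  1  1
 5  0  0  1  1  1  1  1  2  2  2  2
 4  0  1  1  2  2  2  2  2  2  3  3
 3  0  1  1  2  2  2  2  2  2  3  3
 8  0  1  1  2  3  3  3  3  3  3  4
 4  0  1  1  2  3  4  4  4  4  4  4
 8  0  1  1  2  3  4  5  5  5  5  5
 4  0  1  1  2  3  4  5  5  5  6  6
dp[8][10] = 6. One LCS (by backtracking along matches): 5, 4, 8, 4, 8, 4.

6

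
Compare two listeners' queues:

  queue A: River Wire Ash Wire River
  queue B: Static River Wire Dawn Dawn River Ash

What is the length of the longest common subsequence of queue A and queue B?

3

Taking River at queue A[1]=queue B[2], then Wire at queue A[2]=queue B[3], then Ash at queue A[3]=queue B[7] gives a common subsequence of length 3. Since dp[5][7] = 3, nothing longer is possible.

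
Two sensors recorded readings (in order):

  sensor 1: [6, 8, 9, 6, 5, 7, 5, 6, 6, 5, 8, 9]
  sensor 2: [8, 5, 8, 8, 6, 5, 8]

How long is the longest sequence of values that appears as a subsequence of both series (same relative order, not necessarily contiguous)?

Let dp[i][j] be the LCS length of the first i values of sensor 1 and the first j values of sensor 2. dp[i][j] = dp[i-1][j-1]+1 when the i-th and j-th values match, else max(dp[i-1][j], dp[i][j-1]).
    ·  8  5  8  8  6  5  8
 ·  0  0  0  0  0  0  0  0
 6  0  0  0  0  0  1  1  1
 8  0  1  1  1  1  1  1  2
 9  0  1  1  1  1  1  1  2
 6  0  1  1  1  1  2  2  2
 5  0  1  2  2  2  2  3  3
 7  0  1  2  2  2  2  3  3
 5  0  1  2  2  2  2  3  3
 6  0  1  2  2  2  3  3  3
 6  0  1  2  2  2  3  3  3
 5  0  1  2  2  2  3  4  4
 8  0  1  2  3  3  3  4  5
 9  0  1  2  3  3  3  4  5
dp[12][7] = 5. One LCS (by backtracking along matches): 8, 5, 6, 5, 8.

5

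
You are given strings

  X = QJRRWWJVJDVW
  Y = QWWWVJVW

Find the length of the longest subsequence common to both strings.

Taking Q at X[1]=Y[1], W at X[5]=Y[3], W at X[6]=Y[4], V at X[8]=Y[5], J at X[9]=Y[6], V at X[11]=Y[7], W at X[12]=Y[8] gives a common subsequence of length 7, and the DP table's final entry dp[12][8] is also 7, so no common subsequence is longer.

7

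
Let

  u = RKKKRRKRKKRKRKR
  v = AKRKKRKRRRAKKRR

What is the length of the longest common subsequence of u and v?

Pick R at u[1]=v[3] → K at u[2]=v[4] → K at u[3]=v[5] → K at u[4]=v[7] → R at u[5]=v[8] → R at u[6]=v[9] → R at u[8]=v[10] → K at u[10]=v[12] → K at u[12]=v[13] → R at u[13]=v[14] → R at u[15]=v[15]; all 11 characters appear in both, in order. The LCS DP gives dp[15][15] = 11, so this is optimal.

11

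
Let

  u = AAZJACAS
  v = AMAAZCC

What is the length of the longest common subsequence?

Let dp[i][j] be the LCS length of the first i characters of u and the first j characters of v. dp[i][j] = dp[i-1][j-1]+1 when the i-th and j-th characters match, else max(dp[i-1][j], dp[i][j-1]).
    ·  A  M  A  A  Z  C  C
 ·  0  0  0  0  0  0  0  0
 A  0  1  1  1  1  1  1  1
 A  0  1  1  2  2  2  2  2
 Z  0  1  1  2  2  3  3  3
 J  0  1  1  2  2  3  3  3
 A  0  1  1  2  3  3  3  3
 C  0  1  1  2  3  3  4  4
 A  0  1  1  2  3  3  4  4
 S  0  1  1  2  3  3  4  4
dp[8][7] = 4. One LCS (by backtracking along matches): AAZC.

4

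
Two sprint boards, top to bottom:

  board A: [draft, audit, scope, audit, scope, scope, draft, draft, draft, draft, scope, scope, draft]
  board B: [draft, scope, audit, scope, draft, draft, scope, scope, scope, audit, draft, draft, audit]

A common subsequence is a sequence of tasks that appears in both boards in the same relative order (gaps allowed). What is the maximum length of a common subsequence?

Pick draft (board A #1, board B #1), then scope (board A #3, board B #2), then audit (board A #4, board B #3), then scope (board A #6, board B #4), then draft (board A #7, board B #5), then draft (board A #8, board B #6), then scope (board A #11, board B #8), then scope (board A #12, board B #9), then draft (board A #13, board B #12); all 9 tasks appear in both, in order, and the DP table's final entry dp[13][13] is also 9, so no common subsequence is longer.

9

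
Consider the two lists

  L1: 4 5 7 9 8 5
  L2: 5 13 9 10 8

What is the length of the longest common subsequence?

3

Let dp[i][j] be the LCS length of the first i values of L1 and the first j values of L2. dp[i][j] = dp[i-1][j-1]+1 when the i-th and j-th values match, else max(dp[i-1][j], dp[i][j-1]).
    ·  5 13  9 10  8
 ·  0  0  0  0  0  0
 4  0  0  0  0  0  0
 5  0  1  1  1  1  1
 7  0  1  1  1  1  1
 9  0  1  1  2  2  2
 8  0  1  1  2  2  3
 5  0  1  1  2  2  3
dp[6][5] = 3. One LCS (by backtracking along matches): 5, 9, 8.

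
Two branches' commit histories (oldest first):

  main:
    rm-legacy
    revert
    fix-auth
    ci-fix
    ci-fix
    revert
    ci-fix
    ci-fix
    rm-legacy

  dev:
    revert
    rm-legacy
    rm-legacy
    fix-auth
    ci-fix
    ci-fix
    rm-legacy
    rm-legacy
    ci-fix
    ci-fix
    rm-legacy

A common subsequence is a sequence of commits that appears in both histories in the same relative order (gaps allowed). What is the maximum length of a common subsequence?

7

Pick rm-legacy at main[1]=dev[3], then fix-auth at main[3]=dev[4], then ci-fix at main[4]=dev[5], then ci-fix at main[5]=dev[6], then ci-fix at main[7]=dev[9], then ci-fix at main[8]=dev[10], then rm-legacy at main[9]=dev[11]; all 7 commits appear in both, in order. dp[9][11] = 7 confirms this is the maximum.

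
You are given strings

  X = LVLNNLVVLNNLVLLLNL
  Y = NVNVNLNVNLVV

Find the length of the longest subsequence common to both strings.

Pick V [2,2], N [4,3], N [5,5], L [6,6], V [8,8], N [11,9], L [12,10], V [13,12]; all 8 characters appear in both, in order. The LCS DP gives dp[18][12] = 8, so this is optimal.

8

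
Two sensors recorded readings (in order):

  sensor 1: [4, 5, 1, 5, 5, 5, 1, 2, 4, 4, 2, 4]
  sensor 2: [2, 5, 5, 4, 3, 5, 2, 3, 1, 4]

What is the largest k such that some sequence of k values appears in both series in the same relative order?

5

Pick 5 at sensor 1[2]=sensor 2[2], 5 at sensor 1[4]=sensor 2[3], 5 at sensor 1[5]=sensor 2[6], 1 at sensor 1[7]=sensor 2[9], 4 at sensor 1[12]=sensor 2[10]; all 5 values appear in both, in order. Since dp[12][10] = 5, nothing longer is possible.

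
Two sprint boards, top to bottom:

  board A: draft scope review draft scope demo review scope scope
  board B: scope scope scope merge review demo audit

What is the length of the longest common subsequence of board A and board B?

Match scope at board A[2]=board B[3], review at board A[3]=board B[5], demo at board A[6]=board B[6] — 3 tasks in the same relative order in both. Since dp[9][7] = 3, nothing longer is possible.

3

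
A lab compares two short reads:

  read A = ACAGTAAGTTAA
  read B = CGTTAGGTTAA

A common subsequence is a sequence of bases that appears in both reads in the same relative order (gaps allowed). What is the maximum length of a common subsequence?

One common subsequence of length 9: C (read A #2, read B #1), then G (read A #4, read B #2), then T (read A #5, read B #4), then A (read A #6, read B #5), then G (read A #8, read B #7), then T (read A #9, read B #8), then T (read A #10, read B #9), then A (read A #11, read B #10), then A (read A #12, read B #11). Since dp[12][11] = 9, nothing longer is possible.

9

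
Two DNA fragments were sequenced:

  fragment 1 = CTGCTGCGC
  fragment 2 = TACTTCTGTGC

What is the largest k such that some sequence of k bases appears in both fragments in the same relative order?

7

Pick C (fragment 1 #1, fragment 2 #3); then T (fragment 1 #2, fragment 2 #5); then C (fragment 1 #4, fragment 2 #6); then T (fragment 1 #5, fragment 2 #7); then G (fragment 1 #6, fragment 2 #8); then G (fragment 1 #8, fragment 2 #10); then C (fragment 1 #9, fragment 2 #11); all 7 bases appear in both, in order. Since dp[9][11] = 7, nothing longer is possible.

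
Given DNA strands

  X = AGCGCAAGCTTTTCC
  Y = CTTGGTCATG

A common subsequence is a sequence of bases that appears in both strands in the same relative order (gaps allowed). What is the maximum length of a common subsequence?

Let dp[i][j] be the LCS length of the first i bases of X and the first j bases of Y. dp[i][j] = dp[i-1][j-1]+1 when the i-th and j-th bases match, else max(dp[i-1][j], dp[i][j-1]).
    ·  C  T  T  G  G  T  C  A  T  G
 ·  0  0  0  0  0  0  0  0  0  0  0
 A  0  0  0  0  0  0  0  0  1  1  1
 G  0  0  0  0  1  1  1  1  1  1  2
 C  0  1  1  1  1  1  1  2  2  2  2
 G  0  1  1  1  2  2  2  2  2  2  3
 C  0  1  1  1  2  2  2  3  3  3  3
 A  0  1  1  1  2  2  2  3  4  4  4
 A  0  1  1  1  2  2  2  3  4  4  4
 G  0  1  1  1  2  3  3  3  4  4  5
 C  0  1  1  1  2  3  3  4  4  4  5
 T  0  1  2  2  2  3  4  4  4  5  5
 T  0  1  2  3  3  3  4  4  4  5  5
 T  0  1  2  3  3  3  4  4  4  5  5
 T  0  1  2  3  3  3  4  4  4  5  5
 C  0  1  2  3  3  3  4  5  5  5  5
 C  0  1  2  3  3  3  4  5  5  5  5
dp[15][10] = 5. One LCS (by backtracking along matches): GGCAG.

5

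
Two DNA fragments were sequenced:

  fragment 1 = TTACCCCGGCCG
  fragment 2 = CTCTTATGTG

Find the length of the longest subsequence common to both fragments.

5

Match T [1,4]; then T [2,5]; then A [3,6]; then G [8,8]; then G [12,10] — 5 bases in the same relative order in both. dp[12][10] = 5 confirms this is the maximum.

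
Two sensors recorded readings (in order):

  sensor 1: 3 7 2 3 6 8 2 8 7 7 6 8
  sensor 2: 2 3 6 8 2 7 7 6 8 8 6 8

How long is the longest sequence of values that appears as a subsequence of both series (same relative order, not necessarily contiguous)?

Match 2 at sensor 1[3]=sensor 2[1], then 3 at sensor 1[4]=sensor 2[2], then 6 at sensor 1[5]=sensor 2[3], then 8 at sensor 1[6]=sensor 2[4], then 2 at sensor 1[7]=sensor 2[5], then 7 at sensor 1[9]=sensor 2[6], then 7 at sensor 1[10]=sensor 2[7], then 6 at sensor 1[11]=sensor 2[11], then 8 at sensor 1[12]=sensor 2[12] — 9 values in the same relative order in both. dp[12][12] = 9 confirms this is the maximum.

9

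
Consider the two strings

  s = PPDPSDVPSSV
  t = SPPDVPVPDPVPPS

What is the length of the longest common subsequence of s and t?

8

One common subsequence of length 8: P at s[1]=t[2]; then P at s[2]=t[3]; then D at s[3]=t[4]; then P at s[4]=t[8]; then D at s[6]=t[9]; then V at s[7]=t[11]; then P at s[8]=t[13]; then S at s[10]=t[14]. dp[11][14] = 8 confirms this is the maximum.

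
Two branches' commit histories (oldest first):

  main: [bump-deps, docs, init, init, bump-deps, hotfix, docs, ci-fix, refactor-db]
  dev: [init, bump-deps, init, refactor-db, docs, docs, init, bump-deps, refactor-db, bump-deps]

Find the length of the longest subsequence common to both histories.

5

Pick bump-deps at main[1]=dev[2], docs at main[2]=dev[6], init at main[4]=dev[7], bump-deps at main[5]=dev[8], refactor-db at main[9]=dev[9]; all 5 commits appear in both, in order. Since dp[9][10] = 5, nothing longer is possible.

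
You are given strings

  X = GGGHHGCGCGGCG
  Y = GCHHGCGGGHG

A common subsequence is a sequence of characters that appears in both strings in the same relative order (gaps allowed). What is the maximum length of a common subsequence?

9

Match G (X #1, Y #1); then H (X #4, Y #3); then H (X #5, Y #4); then G (X #6, Y #5); then C (X #7, Y #6); then G (X #8, Y #7); then G (X #10, Y #8); then G (X #11, Y #9); then G (X #13, Y #11) — 9 characters in the same relative order in both. dp[13][11] = 9 confirms this is the maximum.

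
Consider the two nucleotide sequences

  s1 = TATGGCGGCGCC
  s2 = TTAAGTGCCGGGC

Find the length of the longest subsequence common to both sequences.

Match T at s1[1]=s2[2] → A at s1[2]=s2[4] → T at s1[3]=s2[6] → G at s1[4]=s2[7] → C at s1[6]=s2[9] → G at s1[7]=s2[10] → G at s1[8]=s2[11] → G at s1[10]=s2[12] → C at s1[12]=s2[13] — 9 bases in the same relative order in both. The LCS DP gives dp[12][13] = 9, so this is optimal.

9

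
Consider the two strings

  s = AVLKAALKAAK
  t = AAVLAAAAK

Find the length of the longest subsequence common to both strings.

8

Let dp[i][j] be the LCS length of the first i characters of s and the first j characters of t. dp[i][j] = dp[i-1][j-1]+1 when the i-th and j-th characters match, else max(dp[i-1][j], dp[i][j-1]).
    ·  A  A  V  L  A  A  A  A  K
 ·  0  0  0  0  0  0  0  0  0  0
 A  0  1  1  1  1  1  1  1  1  1
 V  0  1  1  2  2  2  2  2  2  2
 L  0  1  1  2  3  3  3  3  3  3
 K  0  1  1  2  3  3  3  3  3  4
 A  0  1  2  2  3  4  4  4  4  4
 A  0  1  2  2  3  4  5  5  5  5
 L  0  1  2  2  3  4  5  5  5  5
 K  0  1  2  2  3  4  5  5  5  6
 A  0  1  2  2  3  4  5  6  6  6
 A  0  1  2  2  3  4  5  6  7  7
 K  0  1  2  2  3  4  5  6  7  8
dp[11][9] = 8. One LCS (by backtracking along matches): AVLAAAAK.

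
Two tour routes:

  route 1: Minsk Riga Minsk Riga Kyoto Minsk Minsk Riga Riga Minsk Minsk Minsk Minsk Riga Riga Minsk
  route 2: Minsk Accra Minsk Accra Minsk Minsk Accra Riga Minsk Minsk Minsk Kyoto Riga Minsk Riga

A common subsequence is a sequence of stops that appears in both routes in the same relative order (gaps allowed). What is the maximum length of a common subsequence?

Taking Minsk (route 1 #1, route 2 #1), Minsk (route 1 #3, route 2 #3), Minsk (route 1 #6, route 2 #5), Minsk (route 1 #7, route 2 #6), Riga (route 1 #9, route 2 #8), Minsk (route 1 #10, route 2 #9), Minsk (route 1 #11, route 2 #10), Minsk (route 1 #12, route 2 #11), Minsk (route 1 #13, route 2 #14), Riga (route 1 #15, route 2 #15) gives a common subsequence of length 10. The LCS DP gives dp[16][15] = 10, so this is optimal.

10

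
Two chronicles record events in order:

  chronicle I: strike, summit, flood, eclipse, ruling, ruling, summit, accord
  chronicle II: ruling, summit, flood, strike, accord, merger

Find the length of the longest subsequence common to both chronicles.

Pick summit at chronicle I[2]=chronicle II[2] → flood at chronicle I[3]=chronicle II[3] → accord at chronicle I[8]=chronicle II[5]; all 3 events appear in both, in order. dp[8][6] = 3 confirms this is the maximum.

3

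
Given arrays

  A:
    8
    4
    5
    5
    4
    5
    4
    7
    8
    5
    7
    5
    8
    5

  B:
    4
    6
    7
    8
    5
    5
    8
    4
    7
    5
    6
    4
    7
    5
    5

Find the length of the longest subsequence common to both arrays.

9

One common subsequence of length 9: 8 [1,4]; then 5 [3,5]; then 5 [4,6]; then 4 [5,8]; then 5 [6,10]; then 4 [7,12]; then 7 [11,13]; then 5 [12,14]; then 5 [14,15]. dp[14][15] = 9 confirms this is the maximum.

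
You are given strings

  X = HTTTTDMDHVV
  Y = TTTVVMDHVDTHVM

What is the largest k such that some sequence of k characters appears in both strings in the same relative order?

8

Match T (X #2, Y #1), then T (X #3, Y #2), then T (X #4, Y #3), then M (X #7, Y #6), then D (X #8, Y #7), then H (X #9, Y #8), then V (X #10, Y #9), then V (X #11, Y #13) — 8 characters in the same relative order in both, and the DP table's final entry dp[11][14] is also 8, so no common subsequence is longer.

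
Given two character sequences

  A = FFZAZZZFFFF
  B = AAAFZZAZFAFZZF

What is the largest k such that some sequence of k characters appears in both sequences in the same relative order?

7

Taking F at A[1]=B[4]; then Z at A[3]=B[6]; then A at A[4]=B[7]; then Z at A[5]=B[8]; then Z at A[6]=B[12]; then Z at A[7]=B[13]; then F at A[11]=B[14] gives a common subsequence of length 7, and the DP table's final entry dp[11][14] is also 7, so no common subsequence is longer.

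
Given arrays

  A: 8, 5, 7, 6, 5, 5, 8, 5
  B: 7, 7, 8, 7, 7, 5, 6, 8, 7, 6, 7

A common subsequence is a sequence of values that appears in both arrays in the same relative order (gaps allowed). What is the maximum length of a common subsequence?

4

Let dp[i][j] be the LCS length of the first i values of A and the first j values of B. dp[i][j] = dp[i-1][j-1]+1 when the i-th and j-th values match, else max(dp[i-1][j], dp[i][j-1]).
    ·  7  7  8  7  7  5  6  8  7  6  7
 ·  0  0  0  0  0  0  0  0  0  0  0  0
 8  0  0  0  1  1  1  1  1  1  1  1  1
 5  0  0  0  1  1  1  2  2  2  2  2  2
 7  0  1  1  1  2  2  2  2  2  3  3  3
 6  0  1  1  1  2  2  2  3  3  3  4  4
 5  0  1  1  1  2  2  3  3  3  3  4  4
 5  0  1  1  1  2  2  3  3  3  3  4  4
 8  0  1  1  2  2  2  3  3  4  4  4  4
 5  0  1  1  2  2  2  3  3  4  4  4  4
dp[8][11] = 4. One LCS (by backtracking along matches): 8, 5, 7, 6.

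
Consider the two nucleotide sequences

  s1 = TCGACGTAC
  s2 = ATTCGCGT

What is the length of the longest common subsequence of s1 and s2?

Pick T (s1 #1, s2 #3), then C (s1 #2, s2 #4), then G (s1 #3, s2 #5), then C (s1 #5, s2 #6), then G (s1 #6, s2 #7), then T (s1 #7, s2 #8); all 6 bases appear in both, in order. Since dp[9][8] = 6, nothing longer is possible.

6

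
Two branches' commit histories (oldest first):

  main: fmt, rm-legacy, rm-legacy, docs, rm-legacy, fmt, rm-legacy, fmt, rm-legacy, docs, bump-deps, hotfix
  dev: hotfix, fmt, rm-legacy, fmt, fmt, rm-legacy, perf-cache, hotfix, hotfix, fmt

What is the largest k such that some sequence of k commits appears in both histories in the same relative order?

6

Taking fmt [1,2], then rm-legacy [5,3], then fmt [6,4], then fmt [8,5], then rm-legacy [9,6], then hotfix [12,9] gives a common subsequence of length 6, and the DP table's final entry dp[12][10] is also 6, so no common subsequence is longer.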